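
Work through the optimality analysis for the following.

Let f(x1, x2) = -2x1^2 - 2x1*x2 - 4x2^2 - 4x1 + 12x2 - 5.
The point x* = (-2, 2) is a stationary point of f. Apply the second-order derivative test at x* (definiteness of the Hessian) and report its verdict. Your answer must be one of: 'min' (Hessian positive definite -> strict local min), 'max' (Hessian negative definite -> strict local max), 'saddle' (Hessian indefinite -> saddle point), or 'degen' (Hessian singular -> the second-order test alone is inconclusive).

Compute the Hessian H = grad^2 f:
  H = [[-4, -2], [-2, -8]]
Verify stationarity: grad f(x*) = H x* + g = (0, 0).
Eigenvalues of H: -8.8284, -3.1716.
Both eigenvalues < 0, so H is negative definite -> x* is a strict local max.

max


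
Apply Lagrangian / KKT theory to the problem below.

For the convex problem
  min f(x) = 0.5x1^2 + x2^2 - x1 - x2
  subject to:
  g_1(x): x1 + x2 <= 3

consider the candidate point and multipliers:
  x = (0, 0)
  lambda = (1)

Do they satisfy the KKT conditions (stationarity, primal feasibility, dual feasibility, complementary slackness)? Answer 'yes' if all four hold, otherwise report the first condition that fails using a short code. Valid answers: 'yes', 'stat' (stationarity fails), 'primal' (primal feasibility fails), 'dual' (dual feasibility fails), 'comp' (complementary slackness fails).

Gradient of f: grad f(x) = Q x + c = (-1, -1)
Constraint values g_i(x) = a_i^T x - b_i:
  g_1((0, 0)) = -3
Stationarity residual: grad f(x) + sum_i lambda_i a_i = (0, 0)
  -> stationarity OK
Primal feasibility (all g_i <= 0): OK
Dual feasibility (all lambda_i >= 0): OK
Complementary slackness (lambda_i * g_i(x) = 0 for all i): FAILS

Verdict: the first failing condition is complementary_slackness -> comp.

comp


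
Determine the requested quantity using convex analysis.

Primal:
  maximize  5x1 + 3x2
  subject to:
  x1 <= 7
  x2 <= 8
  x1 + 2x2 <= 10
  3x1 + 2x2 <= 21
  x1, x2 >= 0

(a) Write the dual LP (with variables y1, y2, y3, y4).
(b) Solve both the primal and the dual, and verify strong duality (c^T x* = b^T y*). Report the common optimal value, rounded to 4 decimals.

The standard primal-dual pair for 'max c^T x s.t. A x <= b, x >= 0' is:
  Dual:  min b^T y  s.t.  A^T y >= c,  y >= 0.

So the dual LP is:
  minimize  7y1 + 8y2 + 10y3 + 21y4
  subject to:
    y1 + y3 + 3y4 >= 5
    y2 + 2y3 + 2y4 >= 3
    y1, y2, y3, y4 >= 0

Solving the primal: x* = (7, 0).
  primal value c^T x* = 35.
Solving the dual: y* = (0.5, 0, 0, 1.5).
  dual value b^T y* = 35.
Strong duality: c^T x* = b^T y*. Confirmed.

35


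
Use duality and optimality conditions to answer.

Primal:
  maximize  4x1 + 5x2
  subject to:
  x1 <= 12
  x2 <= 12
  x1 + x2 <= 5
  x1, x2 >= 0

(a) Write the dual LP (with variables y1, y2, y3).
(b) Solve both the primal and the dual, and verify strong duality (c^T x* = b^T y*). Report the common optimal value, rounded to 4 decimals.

The standard primal-dual pair for 'max c^T x s.t. A x <= b, x >= 0' is:
  Dual:  min b^T y  s.t.  A^T y >= c,  y >= 0.

So the dual LP is:
  minimize  12y1 + 12y2 + 5y3
  subject to:
    y1 + y3 >= 4
    y2 + y3 >= 5
    y1, y2, y3 >= 0

Solving the primal: x* = (0, 5).
  primal value c^T x* = 25.
Solving the dual: y* = (0, 0, 5).
  dual value b^T y* = 25.
Strong duality: c^T x* = b^T y*. Confirmed.

25


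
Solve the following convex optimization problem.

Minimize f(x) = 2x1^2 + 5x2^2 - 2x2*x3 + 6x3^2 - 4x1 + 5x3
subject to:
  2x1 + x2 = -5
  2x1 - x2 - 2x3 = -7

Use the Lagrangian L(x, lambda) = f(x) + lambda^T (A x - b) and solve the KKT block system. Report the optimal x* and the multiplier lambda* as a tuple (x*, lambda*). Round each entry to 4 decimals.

Form the Lagrangian:
  L(x, lambda) = (1/2) x^T Q x + c^T x + lambda^T (A x - b)
Stationarity (grad_x L = 0): Q x + c + A^T lambda = 0.
Primal feasibility: A x = b.

This gives the KKT block system:
  [ Q   A^T ] [ x     ]   [-c ]
  [ A    0  ] [ lambda ] = [ b ]

Solving the linear system:
  x*      = (-2.7222, 0.4444, 0.5556)
  lambda* = (2.0556, 5.3889)
  f(x*)   = 30.8333

x* = (-2.7222, 0.4444, 0.5556), lambda* = (2.0556, 5.3889)


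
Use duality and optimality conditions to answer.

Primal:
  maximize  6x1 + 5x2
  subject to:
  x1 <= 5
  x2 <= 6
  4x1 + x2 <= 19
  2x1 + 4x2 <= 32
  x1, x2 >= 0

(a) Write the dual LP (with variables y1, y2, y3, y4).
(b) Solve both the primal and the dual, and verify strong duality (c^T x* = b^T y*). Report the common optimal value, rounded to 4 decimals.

The standard primal-dual pair for 'max c^T x s.t. A x <= b, x >= 0' is:
  Dual:  min b^T y  s.t.  A^T y >= c,  y >= 0.

So the dual LP is:
  minimize  5y1 + 6y2 + 19y3 + 32y4
  subject to:
    y1 + 4y3 + 2y4 >= 6
    y2 + y3 + 4y4 >= 5
    y1, y2, y3, y4 >= 0

Solving the primal: x* = (3.25, 6).
  primal value c^T x* = 49.5.
Solving the dual: y* = (0, 3.5, 1.5, 0).
  dual value b^T y* = 49.5.
Strong duality: c^T x* = b^T y*. Confirmed.

49.5


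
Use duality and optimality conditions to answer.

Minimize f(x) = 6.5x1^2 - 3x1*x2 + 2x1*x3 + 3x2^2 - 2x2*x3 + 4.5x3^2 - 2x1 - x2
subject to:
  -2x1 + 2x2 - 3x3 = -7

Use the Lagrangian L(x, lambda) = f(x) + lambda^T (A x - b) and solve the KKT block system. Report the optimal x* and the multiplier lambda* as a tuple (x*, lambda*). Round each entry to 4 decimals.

Form the Lagrangian:
  L(x, lambda) = (1/2) x^T Q x + c^T x + lambda^T (A x - b)
Stationarity (grad_x L = 0): Q x + c + A^T lambda = 0.
Primal feasibility: A x = b.

This gives the KKT block system:
  [ Q   A^T ] [ x     ]   [-c ]
  [ A    0  ] [ lambda ] = [ b ]

Solving the linear system:
  x*      = (0.5444, -0.8147, 1.4273)
  lambda* = (5.1879)
  f(x*)   = 18.0206

x* = (0.5444, -0.8147, 1.4273), lambda* = (5.1879)


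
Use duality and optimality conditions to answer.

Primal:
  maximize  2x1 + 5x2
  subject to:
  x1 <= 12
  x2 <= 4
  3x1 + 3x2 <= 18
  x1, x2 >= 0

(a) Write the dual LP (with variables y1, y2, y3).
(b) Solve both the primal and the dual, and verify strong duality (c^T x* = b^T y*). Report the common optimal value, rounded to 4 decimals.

The standard primal-dual pair for 'max c^T x s.t. A x <= b, x >= 0' is:
  Dual:  min b^T y  s.t.  A^T y >= c,  y >= 0.

So the dual LP is:
  minimize  12y1 + 4y2 + 18y3
  subject to:
    y1 + 3y3 >= 2
    y2 + 3y3 >= 5
    y1, y2, y3 >= 0

Solving the primal: x* = (2, 4).
  primal value c^T x* = 24.
Solving the dual: y* = (0, 3, 0.6667).
  dual value b^T y* = 24.
Strong duality: c^T x* = b^T y*. Confirmed.

24


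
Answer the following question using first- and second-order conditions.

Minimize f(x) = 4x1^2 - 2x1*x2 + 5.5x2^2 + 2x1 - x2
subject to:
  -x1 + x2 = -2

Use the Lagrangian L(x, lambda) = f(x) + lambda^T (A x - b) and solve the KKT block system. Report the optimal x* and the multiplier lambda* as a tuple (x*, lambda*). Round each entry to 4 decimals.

Form the Lagrangian:
  L(x, lambda) = (1/2) x^T Q x + c^T x + lambda^T (A x - b)
Stationarity (grad_x L = 0): Q x + c + A^T lambda = 0.
Primal feasibility: A x = b.

This gives the KKT block system:
  [ Q   A^T ] [ x     ]   [-c ]
  [ A    0  ] [ lambda ] = [ b ]

Solving the linear system:
  x*      = (1.1333, -0.8667)
  lambda* = (12.8)
  f(x*)   = 14.3667

x* = (1.1333, -0.8667), lambda* = (12.8)


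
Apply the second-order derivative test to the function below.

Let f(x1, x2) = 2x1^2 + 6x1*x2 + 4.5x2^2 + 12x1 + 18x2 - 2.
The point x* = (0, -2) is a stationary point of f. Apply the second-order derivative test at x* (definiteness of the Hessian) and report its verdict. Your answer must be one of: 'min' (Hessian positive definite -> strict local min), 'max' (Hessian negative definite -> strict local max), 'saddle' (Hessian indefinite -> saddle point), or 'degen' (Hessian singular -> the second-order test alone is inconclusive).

Compute the Hessian H = grad^2 f:
  H = [[4, 6], [6, 9]]
Verify stationarity: grad f(x*) = H x* + g = (0, 0).
Eigenvalues of H: 0, 13.
H has a zero eigenvalue (singular; positive semidefinite but not definite), so H is neither positive definite, negative definite, nor indefinite. The second-order test alone is inconclusive -> degen.
(Indeed, f is constant along the null direction of H through x*, so x* is not a strict local extremum.)

degen


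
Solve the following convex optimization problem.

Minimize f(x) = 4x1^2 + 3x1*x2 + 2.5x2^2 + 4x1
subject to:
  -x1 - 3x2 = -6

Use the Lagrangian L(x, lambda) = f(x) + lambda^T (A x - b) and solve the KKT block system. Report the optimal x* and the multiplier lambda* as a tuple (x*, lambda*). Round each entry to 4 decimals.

Form the Lagrangian:
  L(x, lambda) = (1/2) x^T Q x + c^T x + lambda^T (A x - b)
Stationarity (grad_x L = 0): Q x + c + A^T lambda = 0.
Primal feasibility: A x = b.

This gives the KKT block system:
  [ Q   A^T ] [ x     ]   [-c ]
  [ A    0  ] [ lambda ] = [ b ]

Solving the linear system:
  x*      = (-1.0169, 2.339)
  lambda* = (2.8814)
  f(x*)   = 6.6102

x* = (-1.0169, 2.339), lambda* = (2.8814)


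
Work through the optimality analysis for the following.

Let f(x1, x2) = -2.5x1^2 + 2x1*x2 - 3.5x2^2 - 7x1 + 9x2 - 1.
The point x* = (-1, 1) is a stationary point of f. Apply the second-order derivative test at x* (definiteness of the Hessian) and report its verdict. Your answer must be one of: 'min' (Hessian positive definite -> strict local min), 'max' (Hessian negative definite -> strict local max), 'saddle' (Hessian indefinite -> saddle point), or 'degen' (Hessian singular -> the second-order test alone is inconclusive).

Compute the Hessian H = grad^2 f:
  H = [[-5, 2], [2, -7]]
Verify stationarity: grad f(x*) = H x* + g = (0, 0).
Eigenvalues of H: -8.2361, -3.7639.
Both eigenvalues < 0, so H is negative definite -> x* is a strict local max.

max


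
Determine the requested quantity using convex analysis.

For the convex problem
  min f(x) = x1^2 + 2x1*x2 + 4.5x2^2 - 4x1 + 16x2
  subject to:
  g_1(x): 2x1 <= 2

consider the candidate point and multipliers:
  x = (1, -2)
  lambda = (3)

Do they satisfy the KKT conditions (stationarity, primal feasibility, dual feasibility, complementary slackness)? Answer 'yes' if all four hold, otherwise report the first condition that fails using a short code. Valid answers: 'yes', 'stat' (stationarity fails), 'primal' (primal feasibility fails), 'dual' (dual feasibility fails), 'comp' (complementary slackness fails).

Gradient of f: grad f(x) = Q x + c = (-6, 0)
Constraint values g_i(x) = a_i^T x - b_i:
  g_1((1, -2)) = 0
Stationarity residual: grad f(x) + sum_i lambda_i a_i = (0, 0)
  -> stationarity OK
Primal feasibility (all g_i <= 0): OK
Dual feasibility (all lambda_i >= 0): OK
Complementary slackness (lambda_i * g_i(x) = 0 for all i): OK

Verdict: yes, KKT holds.

yes


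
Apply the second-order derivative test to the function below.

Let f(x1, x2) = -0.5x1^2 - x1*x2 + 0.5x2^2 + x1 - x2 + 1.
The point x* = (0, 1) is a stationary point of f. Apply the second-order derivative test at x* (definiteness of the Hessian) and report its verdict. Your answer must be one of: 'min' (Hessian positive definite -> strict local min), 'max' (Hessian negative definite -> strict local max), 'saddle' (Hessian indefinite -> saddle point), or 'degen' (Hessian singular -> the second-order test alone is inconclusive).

Compute the Hessian H = grad^2 f:
  H = [[-1, -1], [-1, 1]]
Verify stationarity: grad f(x*) = H x* + g = (0, 0).
Eigenvalues of H: -1.4142, 1.4142.
Eigenvalues have mixed signs, so H is indefinite -> x* is a saddle point.

saddle


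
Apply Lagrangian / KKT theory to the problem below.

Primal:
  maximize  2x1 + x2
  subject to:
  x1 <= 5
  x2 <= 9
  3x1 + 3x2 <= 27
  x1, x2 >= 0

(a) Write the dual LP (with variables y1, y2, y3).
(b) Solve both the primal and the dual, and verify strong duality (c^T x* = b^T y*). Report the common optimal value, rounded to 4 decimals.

The standard primal-dual pair for 'max c^T x s.t. A x <= b, x >= 0' is:
  Dual:  min b^T y  s.t.  A^T y >= c,  y >= 0.

So the dual LP is:
  minimize  5y1 + 9y2 + 27y3
  subject to:
    y1 + 3y3 >= 2
    y2 + 3y3 >= 1
    y1, y2, y3 >= 0

Solving the primal: x* = (5, 4).
  primal value c^T x* = 14.
Solving the dual: y* = (1, 0, 0.3333).
  dual value b^T y* = 14.
Strong duality: c^T x* = b^T y*. Confirmed.

14


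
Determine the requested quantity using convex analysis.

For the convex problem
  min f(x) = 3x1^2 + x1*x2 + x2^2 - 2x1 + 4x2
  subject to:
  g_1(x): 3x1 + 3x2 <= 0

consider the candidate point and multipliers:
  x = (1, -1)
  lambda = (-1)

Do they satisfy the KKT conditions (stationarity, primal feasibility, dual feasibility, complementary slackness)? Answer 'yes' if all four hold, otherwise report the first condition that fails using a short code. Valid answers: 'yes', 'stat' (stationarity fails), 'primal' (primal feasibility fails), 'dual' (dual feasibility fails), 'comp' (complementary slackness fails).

Gradient of f: grad f(x) = Q x + c = (3, 3)
Constraint values g_i(x) = a_i^T x - b_i:
  g_1((1, -1)) = 0
Stationarity residual: grad f(x) + sum_i lambda_i a_i = (0, 0)
  -> stationarity OK
Primal feasibility (all g_i <= 0): OK
Dual feasibility (all lambda_i >= 0): FAILS
Complementary slackness (lambda_i * g_i(x) = 0 for all i): OK

Verdict: the first failing condition is dual_feasibility -> dual.

dual


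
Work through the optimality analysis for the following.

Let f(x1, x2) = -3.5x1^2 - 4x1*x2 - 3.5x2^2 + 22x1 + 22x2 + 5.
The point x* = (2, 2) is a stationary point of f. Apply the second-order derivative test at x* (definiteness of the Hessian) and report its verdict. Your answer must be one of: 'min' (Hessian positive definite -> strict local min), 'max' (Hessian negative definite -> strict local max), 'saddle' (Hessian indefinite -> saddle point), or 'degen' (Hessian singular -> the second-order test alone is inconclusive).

Compute the Hessian H = grad^2 f:
  H = [[-7, -4], [-4, -7]]
Verify stationarity: grad f(x*) = H x* + g = (0, 0).
Eigenvalues of H: -11, -3.
Both eigenvalues < 0, so H is negative definite -> x* is a strict local max.

max


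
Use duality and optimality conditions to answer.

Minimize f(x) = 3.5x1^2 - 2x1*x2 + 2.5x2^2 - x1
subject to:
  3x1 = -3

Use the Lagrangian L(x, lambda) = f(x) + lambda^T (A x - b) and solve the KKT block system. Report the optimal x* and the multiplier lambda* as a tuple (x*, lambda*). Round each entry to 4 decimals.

Form the Lagrangian:
  L(x, lambda) = (1/2) x^T Q x + c^T x + lambda^T (A x - b)
Stationarity (grad_x L = 0): Q x + c + A^T lambda = 0.
Primal feasibility: A x = b.

This gives the KKT block system:
  [ Q   A^T ] [ x     ]   [-c ]
  [ A    0  ] [ lambda ] = [ b ]

Solving the linear system:
  x*      = (-1, -0.4)
  lambda* = (2.4)
  f(x*)   = 4.1

x* = (-1, -0.4), lambda* = (2.4)


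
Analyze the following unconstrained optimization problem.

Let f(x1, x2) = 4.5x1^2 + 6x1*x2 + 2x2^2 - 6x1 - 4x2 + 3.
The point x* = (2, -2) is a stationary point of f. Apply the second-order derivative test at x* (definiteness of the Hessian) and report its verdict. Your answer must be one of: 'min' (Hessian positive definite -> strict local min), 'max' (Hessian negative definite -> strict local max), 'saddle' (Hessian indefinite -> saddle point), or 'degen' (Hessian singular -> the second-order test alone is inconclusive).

Compute the Hessian H = grad^2 f:
  H = [[9, 6], [6, 4]]
Verify stationarity: grad f(x*) = H x* + g = (0, 0).
Eigenvalues of H: 0, 13.
H has a zero eigenvalue (singular; positive semidefinite but not definite), so H is neither positive definite, negative definite, nor indefinite. The second-order test alone is inconclusive -> degen.
(Indeed, f is constant along the null direction of H through x*, so x* is not a strict local extremum.)

degen


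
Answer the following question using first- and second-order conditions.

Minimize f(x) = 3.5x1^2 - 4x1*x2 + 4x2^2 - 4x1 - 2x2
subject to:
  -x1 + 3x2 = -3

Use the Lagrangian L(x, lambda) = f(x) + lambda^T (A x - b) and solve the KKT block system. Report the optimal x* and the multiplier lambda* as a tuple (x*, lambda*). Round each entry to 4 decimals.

Form the Lagrangian:
  L(x, lambda) = (1/2) x^T Q x + c^T x + lambda^T (A x - b)
Stationarity (grad_x L = 0): Q x + c + A^T lambda = 0.
Primal feasibility: A x = b.

This gives the KKT block system:
  [ Q   A^T ] [ x     ]   [-c ]
  [ A    0  ] [ lambda ] = [ b ]

Solving the linear system:
  x*      = (0.6383, -0.7872)
  lambda* = (3.617)
  f(x*)   = 4.9362

x* = (0.6383, -0.7872), lambda* = (3.617)


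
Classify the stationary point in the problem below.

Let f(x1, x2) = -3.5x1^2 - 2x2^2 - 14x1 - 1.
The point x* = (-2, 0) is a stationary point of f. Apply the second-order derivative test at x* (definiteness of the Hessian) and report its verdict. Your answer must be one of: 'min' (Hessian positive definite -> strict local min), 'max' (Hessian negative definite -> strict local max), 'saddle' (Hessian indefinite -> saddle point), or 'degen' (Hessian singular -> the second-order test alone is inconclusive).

Compute the Hessian H = grad^2 f:
  H = [[-7, 0], [0, -4]]
Verify stationarity: grad f(x*) = H x* + g = (0, 0).
Eigenvalues of H: -7, -4.
Both eigenvalues < 0, so H is negative definite -> x* is a strict local max.

max


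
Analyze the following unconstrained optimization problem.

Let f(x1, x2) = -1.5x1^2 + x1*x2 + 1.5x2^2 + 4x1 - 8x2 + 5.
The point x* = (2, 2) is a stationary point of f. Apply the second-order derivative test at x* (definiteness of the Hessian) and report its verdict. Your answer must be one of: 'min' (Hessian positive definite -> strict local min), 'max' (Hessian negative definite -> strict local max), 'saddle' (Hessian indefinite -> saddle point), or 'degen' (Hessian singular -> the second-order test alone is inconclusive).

Compute the Hessian H = grad^2 f:
  H = [[-3, 1], [1, 3]]
Verify stationarity: grad f(x*) = H x* + g = (0, 0).
Eigenvalues of H: -3.1623, 3.1623.
Eigenvalues have mixed signs, so H is indefinite -> x* is a saddle point.

saddle


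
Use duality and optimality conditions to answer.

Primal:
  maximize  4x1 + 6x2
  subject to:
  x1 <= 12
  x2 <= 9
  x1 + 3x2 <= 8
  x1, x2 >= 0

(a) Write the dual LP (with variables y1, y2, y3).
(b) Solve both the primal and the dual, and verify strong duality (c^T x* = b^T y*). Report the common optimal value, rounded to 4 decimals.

The standard primal-dual pair for 'max c^T x s.t. A x <= b, x >= 0' is:
  Dual:  min b^T y  s.t.  A^T y >= c,  y >= 0.

So the dual LP is:
  minimize  12y1 + 9y2 + 8y3
  subject to:
    y1 + y3 >= 4
    y2 + 3y3 >= 6
    y1, y2, y3 >= 0

Solving the primal: x* = (8, 0).
  primal value c^T x* = 32.
Solving the dual: y* = (0, 0, 4).
  dual value b^T y* = 32.
Strong duality: c^T x* = b^T y*. Confirmed.

32


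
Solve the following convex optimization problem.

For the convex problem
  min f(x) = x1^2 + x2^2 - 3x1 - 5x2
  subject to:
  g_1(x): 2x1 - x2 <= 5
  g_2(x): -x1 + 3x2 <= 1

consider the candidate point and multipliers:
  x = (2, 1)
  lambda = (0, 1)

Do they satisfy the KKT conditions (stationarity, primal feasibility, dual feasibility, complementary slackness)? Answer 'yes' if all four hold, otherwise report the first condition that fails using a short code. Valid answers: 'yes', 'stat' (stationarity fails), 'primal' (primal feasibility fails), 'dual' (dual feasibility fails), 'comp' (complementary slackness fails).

Gradient of f: grad f(x) = Q x + c = (1, -3)
Constraint values g_i(x) = a_i^T x - b_i:
  g_1((2, 1)) = -2
  g_2((2, 1)) = 0
Stationarity residual: grad f(x) + sum_i lambda_i a_i = (0, 0)
  -> stationarity OK
Primal feasibility (all g_i <= 0): OK
Dual feasibility (all lambda_i >= 0): OK
Complementary slackness (lambda_i * g_i(x) = 0 for all i): OK

Verdict: yes, KKT holds.

yes


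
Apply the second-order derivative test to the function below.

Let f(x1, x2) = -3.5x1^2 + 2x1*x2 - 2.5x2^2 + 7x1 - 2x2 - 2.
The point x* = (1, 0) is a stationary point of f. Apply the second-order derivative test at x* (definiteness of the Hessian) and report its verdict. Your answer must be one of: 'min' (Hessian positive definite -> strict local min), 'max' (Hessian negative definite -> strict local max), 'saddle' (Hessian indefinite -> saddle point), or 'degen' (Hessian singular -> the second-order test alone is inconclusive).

Compute the Hessian H = grad^2 f:
  H = [[-7, 2], [2, -5]]
Verify stationarity: grad f(x*) = H x* + g = (0, 0).
Eigenvalues of H: -8.2361, -3.7639.
Both eigenvalues < 0, so H is negative definite -> x* is a strict local max.

max


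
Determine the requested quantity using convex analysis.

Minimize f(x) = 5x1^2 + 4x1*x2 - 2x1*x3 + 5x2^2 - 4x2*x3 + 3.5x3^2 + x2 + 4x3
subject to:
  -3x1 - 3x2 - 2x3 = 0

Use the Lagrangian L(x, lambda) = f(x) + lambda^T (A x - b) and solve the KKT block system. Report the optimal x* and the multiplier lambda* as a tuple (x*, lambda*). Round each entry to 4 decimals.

Form the Lagrangian:
  L(x, lambda) = (1/2) x^T Q x + c^T x + lambda^T (A x - b)
Stationarity (grad_x L = 0): Q x + c + A^T lambda = 0.
Primal feasibility: A x = b.

This gives the KKT block system:
  [ Q   A^T ] [ x     ]   [-c ]
  [ A    0  ] [ lambda ] = [ b ]

Solving the linear system:
  x*      = (0.2224, -0.037, -0.2782)
  lambda* = (0.8777)
  f(x*)   = -0.5749

x* = (0.2224, -0.037, -0.2782), lambda* = (0.8777)


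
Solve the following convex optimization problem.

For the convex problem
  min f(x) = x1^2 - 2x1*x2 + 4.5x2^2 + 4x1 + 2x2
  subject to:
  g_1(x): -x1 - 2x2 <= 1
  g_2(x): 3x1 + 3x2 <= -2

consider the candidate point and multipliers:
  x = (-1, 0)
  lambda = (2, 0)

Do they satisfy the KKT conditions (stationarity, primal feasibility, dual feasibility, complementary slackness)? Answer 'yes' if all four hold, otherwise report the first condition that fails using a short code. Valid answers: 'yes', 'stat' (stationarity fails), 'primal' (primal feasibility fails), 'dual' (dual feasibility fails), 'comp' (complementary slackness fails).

Gradient of f: grad f(x) = Q x + c = (2, 4)
Constraint values g_i(x) = a_i^T x - b_i:
  g_1((-1, 0)) = 0
  g_2((-1, 0)) = -1
Stationarity residual: grad f(x) + sum_i lambda_i a_i = (0, 0)
  -> stationarity OK
Primal feasibility (all g_i <= 0): OK
Dual feasibility (all lambda_i >= 0): OK
Complementary slackness (lambda_i * g_i(x) = 0 for all i): OK

Verdict: yes, KKT holds.

yes


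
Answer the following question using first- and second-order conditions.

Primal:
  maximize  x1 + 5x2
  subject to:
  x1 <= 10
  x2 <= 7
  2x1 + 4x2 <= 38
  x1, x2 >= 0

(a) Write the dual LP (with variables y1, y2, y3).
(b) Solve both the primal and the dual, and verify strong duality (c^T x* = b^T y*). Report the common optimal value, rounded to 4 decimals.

The standard primal-dual pair for 'max c^T x s.t. A x <= b, x >= 0' is:
  Dual:  min b^T y  s.t.  A^T y >= c,  y >= 0.

So the dual LP is:
  minimize  10y1 + 7y2 + 38y3
  subject to:
    y1 + 2y3 >= 1
    y2 + 4y3 >= 5
    y1, y2, y3 >= 0

Solving the primal: x* = (5, 7).
  primal value c^T x* = 40.
Solving the dual: y* = (0, 3, 0.5).
  dual value b^T y* = 40.
Strong duality: c^T x* = b^T y*. Confirmed.

40


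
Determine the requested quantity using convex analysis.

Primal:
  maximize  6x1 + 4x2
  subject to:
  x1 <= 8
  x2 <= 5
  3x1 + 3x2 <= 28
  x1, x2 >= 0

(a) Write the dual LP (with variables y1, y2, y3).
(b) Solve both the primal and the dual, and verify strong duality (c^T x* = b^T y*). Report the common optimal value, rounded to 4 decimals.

The standard primal-dual pair for 'max c^T x s.t. A x <= b, x >= 0' is:
  Dual:  min b^T y  s.t.  A^T y >= c,  y >= 0.

So the dual LP is:
  minimize  8y1 + 5y2 + 28y3
  subject to:
    y1 + 3y3 >= 6
    y2 + 3y3 >= 4
    y1, y2, y3 >= 0

Solving the primal: x* = (8, 1.3333).
  primal value c^T x* = 53.3333.
Solving the dual: y* = (2, 0, 1.3333).
  dual value b^T y* = 53.3333.
Strong duality: c^T x* = b^T y*. Confirmed.

53.3333


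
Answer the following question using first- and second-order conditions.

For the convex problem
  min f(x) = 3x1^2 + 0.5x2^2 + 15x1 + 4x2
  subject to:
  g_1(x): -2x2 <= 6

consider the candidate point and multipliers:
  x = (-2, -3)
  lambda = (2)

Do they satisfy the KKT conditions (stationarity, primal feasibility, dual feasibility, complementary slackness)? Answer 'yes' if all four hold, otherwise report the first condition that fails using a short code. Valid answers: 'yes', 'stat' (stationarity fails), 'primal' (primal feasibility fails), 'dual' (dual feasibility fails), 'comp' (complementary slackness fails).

Gradient of f: grad f(x) = Q x + c = (3, 1)
Constraint values g_i(x) = a_i^T x - b_i:
  g_1((-2, -3)) = 0
Stationarity residual: grad f(x) + sum_i lambda_i a_i = (3, -3)
  -> stationarity FAILS
Primal feasibility (all g_i <= 0): OK
Dual feasibility (all lambda_i >= 0): OK
Complementary slackness (lambda_i * g_i(x) = 0 for all i): OK

Verdict: the first failing condition is stationarity -> stat.

stat


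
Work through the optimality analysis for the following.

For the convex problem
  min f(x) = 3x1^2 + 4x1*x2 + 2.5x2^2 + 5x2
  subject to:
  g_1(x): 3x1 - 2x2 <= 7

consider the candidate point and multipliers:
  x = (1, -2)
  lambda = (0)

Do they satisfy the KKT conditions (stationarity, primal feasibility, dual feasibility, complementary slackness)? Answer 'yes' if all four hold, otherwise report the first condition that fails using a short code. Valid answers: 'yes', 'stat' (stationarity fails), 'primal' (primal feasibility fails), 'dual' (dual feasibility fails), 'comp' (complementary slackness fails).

Gradient of f: grad f(x) = Q x + c = (-2, -1)
Constraint values g_i(x) = a_i^T x - b_i:
  g_1((1, -2)) = 0
Stationarity residual: grad f(x) + sum_i lambda_i a_i = (-2, -1)
  -> stationarity FAILS
Primal feasibility (all g_i <= 0): OK
Dual feasibility (all lambda_i >= 0): OK
Complementary slackness (lambda_i * g_i(x) = 0 for all i): OK

Verdict: the first failing condition is stationarity -> stat.

stat


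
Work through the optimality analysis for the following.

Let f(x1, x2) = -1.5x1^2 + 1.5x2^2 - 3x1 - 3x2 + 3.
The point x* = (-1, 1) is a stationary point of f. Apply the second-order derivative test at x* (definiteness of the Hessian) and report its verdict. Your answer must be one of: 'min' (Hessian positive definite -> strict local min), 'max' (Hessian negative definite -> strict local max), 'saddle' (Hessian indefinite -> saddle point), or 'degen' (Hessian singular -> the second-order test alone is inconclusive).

Compute the Hessian H = grad^2 f:
  H = [[-3, 0], [0, 3]]
Verify stationarity: grad f(x*) = H x* + g = (0, 0).
Eigenvalues of H: -3, 3.
Eigenvalues have mixed signs, so H is indefinite -> x* is a saddle point.

saddle


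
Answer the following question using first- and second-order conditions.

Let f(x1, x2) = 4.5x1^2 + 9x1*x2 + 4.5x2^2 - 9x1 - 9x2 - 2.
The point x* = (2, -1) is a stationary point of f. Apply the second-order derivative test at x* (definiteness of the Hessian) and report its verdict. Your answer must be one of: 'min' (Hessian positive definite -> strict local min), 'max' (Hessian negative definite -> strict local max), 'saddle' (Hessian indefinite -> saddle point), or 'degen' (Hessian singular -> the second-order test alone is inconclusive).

Compute the Hessian H = grad^2 f:
  H = [[9, 9], [9, 9]]
Verify stationarity: grad f(x*) = H x* + g = (0, 0).
Eigenvalues of H: 0, 18.
H has a zero eigenvalue (singular; positive semidefinite but not definite), so H is neither positive definite, negative definite, nor indefinite. The second-order test alone is inconclusive -> degen.
(Indeed, f is constant along the null direction of H through x*, so x* is not a strict local extremum.)

degen


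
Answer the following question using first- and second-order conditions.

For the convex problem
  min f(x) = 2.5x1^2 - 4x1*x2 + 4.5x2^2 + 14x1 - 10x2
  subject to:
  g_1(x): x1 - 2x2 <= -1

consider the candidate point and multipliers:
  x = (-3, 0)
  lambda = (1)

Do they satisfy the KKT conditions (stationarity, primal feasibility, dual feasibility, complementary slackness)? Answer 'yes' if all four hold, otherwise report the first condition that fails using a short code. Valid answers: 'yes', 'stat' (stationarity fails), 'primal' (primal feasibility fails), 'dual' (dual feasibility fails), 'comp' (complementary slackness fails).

Gradient of f: grad f(x) = Q x + c = (-1, 2)
Constraint values g_i(x) = a_i^T x - b_i:
  g_1((-3, 0)) = -2
Stationarity residual: grad f(x) + sum_i lambda_i a_i = (0, 0)
  -> stationarity OK
Primal feasibility (all g_i <= 0): OK
Dual feasibility (all lambda_i >= 0): OK
Complementary slackness (lambda_i * g_i(x) = 0 for all i): FAILS

Verdict: the first failing condition is complementary_slackness -> comp.

comp


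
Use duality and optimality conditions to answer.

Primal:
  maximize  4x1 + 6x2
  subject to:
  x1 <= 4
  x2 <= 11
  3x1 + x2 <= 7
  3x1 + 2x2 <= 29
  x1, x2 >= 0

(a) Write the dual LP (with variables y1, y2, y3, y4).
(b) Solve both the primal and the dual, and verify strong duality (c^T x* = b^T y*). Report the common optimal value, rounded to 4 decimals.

The standard primal-dual pair for 'max c^T x s.t. A x <= b, x >= 0' is:
  Dual:  min b^T y  s.t.  A^T y >= c,  y >= 0.

So the dual LP is:
  minimize  4y1 + 11y2 + 7y3 + 29y4
  subject to:
    y1 + 3y3 + 3y4 >= 4
    y2 + y3 + 2y4 >= 6
    y1, y2, y3, y4 >= 0

Solving the primal: x* = (0, 7).
  primal value c^T x* = 42.
Solving the dual: y* = (0, 0, 6, 0).
  dual value b^T y* = 42.
Strong duality: c^T x* = b^T y*. Confirmed.

42


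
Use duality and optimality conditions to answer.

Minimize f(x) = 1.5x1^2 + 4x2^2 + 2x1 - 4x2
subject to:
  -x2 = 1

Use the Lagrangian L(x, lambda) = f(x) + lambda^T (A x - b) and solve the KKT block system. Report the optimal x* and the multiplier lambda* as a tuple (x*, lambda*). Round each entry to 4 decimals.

Form the Lagrangian:
  L(x, lambda) = (1/2) x^T Q x + c^T x + lambda^T (A x - b)
Stationarity (grad_x L = 0): Q x + c + A^T lambda = 0.
Primal feasibility: A x = b.

This gives the KKT block system:
  [ Q   A^T ] [ x     ]   [-c ]
  [ A    0  ] [ lambda ] = [ b ]

Solving the linear system:
  x*      = (-0.6667, -1)
  lambda* = (-12)
  f(x*)   = 7.3333

x* = (-0.6667, -1), lambda* = (-12)


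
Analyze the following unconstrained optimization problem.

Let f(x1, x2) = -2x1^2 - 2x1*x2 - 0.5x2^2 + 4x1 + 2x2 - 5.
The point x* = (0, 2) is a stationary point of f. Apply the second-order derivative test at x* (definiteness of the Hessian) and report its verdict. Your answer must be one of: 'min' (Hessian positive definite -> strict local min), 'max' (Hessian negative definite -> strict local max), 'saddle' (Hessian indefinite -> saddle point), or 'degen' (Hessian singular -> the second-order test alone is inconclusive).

Compute the Hessian H = grad^2 f:
  H = [[-4, -2], [-2, -1]]
Verify stationarity: grad f(x*) = H x* + g = (0, 0).
Eigenvalues of H: -5, 0.
H has a zero eigenvalue (singular; negative semidefinite but not definite), so H is neither positive definite, negative definite, nor indefinite. The second-order test alone is inconclusive -> degen.
(Indeed, f is constant along the null direction of H through x*, so x* is not a strict local extremum.)

degen


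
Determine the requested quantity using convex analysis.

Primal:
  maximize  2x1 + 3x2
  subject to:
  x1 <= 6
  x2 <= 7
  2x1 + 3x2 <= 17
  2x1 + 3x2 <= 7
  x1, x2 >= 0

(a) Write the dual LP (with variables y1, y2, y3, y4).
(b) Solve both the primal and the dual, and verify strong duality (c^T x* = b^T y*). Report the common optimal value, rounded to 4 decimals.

The standard primal-dual pair for 'max c^T x s.t. A x <= b, x >= 0' is:
  Dual:  min b^T y  s.t.  A^T y >= c,  y >= 0.

So the dual LP is:
  minimize  6y1 + 7y2 + 17y3 + 7y4
  subject to:
    y1 + 2y3 + 2y4 >= 2
    y2 + 3y3 + 3y4 >= 3
    y1, y2, y3, y4 >= 0

Solving the primal: x* = (3.5, 0).
  primal value c^T x* = 7.
Solving the dual: y* = (0, 0, 0, 1).
  dual value b^T y* = 7.
Strong duality: c^T x* = b^T y*. Confirmed.

7


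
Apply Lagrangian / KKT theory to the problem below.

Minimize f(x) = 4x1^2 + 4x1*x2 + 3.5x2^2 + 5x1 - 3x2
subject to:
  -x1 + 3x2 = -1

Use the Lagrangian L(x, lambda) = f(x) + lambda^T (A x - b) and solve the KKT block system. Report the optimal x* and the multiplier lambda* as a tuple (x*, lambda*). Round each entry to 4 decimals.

Form the Lagrangian:
  L(x, lambda) = (1/2) x^T Q x + c^T x + lambda^T (A x - b)
Stationarity (grad_x L = 0): Q x + c + A^T lambda = 0.
Primal feasibility: A x = b.

This gives the KKT block system:
  [ Q   A^T ] [ x     ]   [-c ]
  [ A    0  ] [ lambda ] = [ b ]

Solving the linear system:
  x*      = (-0.165, -0.3883)
  lambda* = (2.1262)
  f(x*)   = 1.233

x* = (-0.165, -0.3883), lambda* = (2.1262)


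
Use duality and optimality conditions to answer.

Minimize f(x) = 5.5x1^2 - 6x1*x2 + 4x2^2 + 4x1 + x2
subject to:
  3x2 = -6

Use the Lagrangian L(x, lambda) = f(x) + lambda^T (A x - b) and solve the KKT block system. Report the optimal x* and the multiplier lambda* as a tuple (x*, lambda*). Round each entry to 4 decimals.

Form the Lagrangian:
  L(x, lambda) = (1/2) x^T Q x + c^T x + lambda^T (A x - b)
Stationarity (grad_x L = 0): Q x + c + A^T lambda = 0.
Primal feasibility: A x = b.

This gives the KKT block system:
  [ Q   A^T ] [ x     ]   [-c ]
  [ A    0  ] [ lambda ] = [ b ]

Solving the linear system:
  x*      = (-1.4545, -2)
  lambda* = (2.0909)
  f(x*)   = 2.3636

x* = (-1.4545, -2), lambda* = (2.0909)


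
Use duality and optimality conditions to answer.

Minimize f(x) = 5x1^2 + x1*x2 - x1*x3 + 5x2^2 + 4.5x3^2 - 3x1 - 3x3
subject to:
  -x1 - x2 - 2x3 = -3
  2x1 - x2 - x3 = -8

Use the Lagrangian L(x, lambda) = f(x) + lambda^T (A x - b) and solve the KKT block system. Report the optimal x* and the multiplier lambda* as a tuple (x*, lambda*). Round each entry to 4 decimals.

Form the Lagrangian:
  L(x, lambda) = (1/2) x^T Q x + c^T x + lambda^T (A x - b)
Stationarity (grad_x L = 0): Q x + c + A^T lambda = 0.
Primal feasibility: A x = b.

This gives the KKT block system:
  [ Q   A^T ] [ x     ]   [-c ]
  [ A    0  ] [ lambda ] = [ b ]

Solving the linear system:
  x*      = (-2.2661, 1.6695, 1.7983)
  lambda* = (1.0224, 13.4062)
  f(x*)   = 55.8599

x* = (-2.2661, 1.6695, 1.7983), lambda* = (1.0224, 13.4062)


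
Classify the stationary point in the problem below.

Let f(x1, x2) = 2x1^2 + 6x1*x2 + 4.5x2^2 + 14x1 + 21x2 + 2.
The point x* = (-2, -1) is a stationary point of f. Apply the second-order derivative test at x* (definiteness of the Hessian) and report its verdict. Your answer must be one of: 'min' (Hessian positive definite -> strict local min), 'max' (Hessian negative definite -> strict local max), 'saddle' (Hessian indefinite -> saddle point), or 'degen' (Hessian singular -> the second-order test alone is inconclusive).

Compute the Hessian H = grad^2 f:
  H = [[4, 6], [6, 9]]
Verify stationarity: grad f(x*) = H x* + g = (0, 0).
Eigenvalues of H: 0, 13.
H has a zero eigenvalue (singular; positive semidefinite but not definite), so H is neither positive definite, negative definite, nor indefinite. The second-order test alone is inconclusive -> degen.
(Indeed, f is constant along the null direction of H through x*, so x* is not a strict local extremum.)

degen


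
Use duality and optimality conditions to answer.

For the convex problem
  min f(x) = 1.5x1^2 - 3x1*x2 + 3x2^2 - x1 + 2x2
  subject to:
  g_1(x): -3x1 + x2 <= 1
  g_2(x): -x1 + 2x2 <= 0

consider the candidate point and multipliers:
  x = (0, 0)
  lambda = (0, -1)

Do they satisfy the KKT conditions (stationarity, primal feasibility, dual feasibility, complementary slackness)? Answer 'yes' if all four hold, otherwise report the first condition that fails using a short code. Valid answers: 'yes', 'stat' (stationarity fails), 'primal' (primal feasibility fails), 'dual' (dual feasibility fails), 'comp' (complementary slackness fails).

Gradient of f: grad f(x) = Q x + c = (-1, 2)
Constraint values g_i(x) = a_i^T x - b_i:
  g_1((0, 0)) = -1
  g_2((0, 0)) = 0
Stationarity residual: grad f(x) + sum_i lambda_i a_i = (0, 0)
  -> stationarity OK
Primal feasibility (all g_i <= 0): OK
Dual feasibility (all lambda_i >= 0): FAILS
Complementary slackness (lambda_i * g_i(x) = 0 for all i): OK

Verdict: the first failing condition is dual_feasibility -> dual.

dual


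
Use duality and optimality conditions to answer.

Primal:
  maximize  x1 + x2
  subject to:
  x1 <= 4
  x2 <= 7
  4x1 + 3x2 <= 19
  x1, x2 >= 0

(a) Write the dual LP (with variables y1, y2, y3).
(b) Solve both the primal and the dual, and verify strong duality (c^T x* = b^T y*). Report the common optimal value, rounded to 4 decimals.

The standard primal-dual pair for 'max c^T x s.t. A x <= b, x >= 0' is:
  Dual:  min b^T y  s.t.  A^T y >= c,  y >= 0.

So the dual LP is:
  minimize  4y1 + 7y2 + 19y3
  subject to:
    y1 + 4y3 >= 1
    y2 + 3y3 >= 1
    y1, y2, y3 >= 0

Solving the primal: x* = (0, 6.3333).
  primal value c^T x* = 6.3333.
Solving the dual: y* = (0, 0, 0.3333).
  dual value b^T y* = 6.3333.
Strong duality: c^T x* = b^T y*. Confirmed.

6.3333


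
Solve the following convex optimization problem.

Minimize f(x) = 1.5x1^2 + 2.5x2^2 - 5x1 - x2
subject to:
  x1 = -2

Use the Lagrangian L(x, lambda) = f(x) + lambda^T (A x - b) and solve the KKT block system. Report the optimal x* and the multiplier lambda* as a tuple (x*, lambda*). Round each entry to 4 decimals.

Form the Lagrangian:
  L(x, lambda) = (1/2) x^T Q x + c^T x + lambda^T (A x - b)
Stationarity (grad_x L = 0): Q x + c + A^T lambda = 0.
Primal feasibility: A x = b.

This gives the KKT block system:
  [ Q   A^T ] [ x     ]   [-c ]
  [ A    0  ] [ lambda ] = [ b ]

Solving the linear system:
  x*      = (-2, 0.2)
  lambda* = (11)
  f(x*)   = 15.9

x* = (-2, 0.2), lambda* = (11)


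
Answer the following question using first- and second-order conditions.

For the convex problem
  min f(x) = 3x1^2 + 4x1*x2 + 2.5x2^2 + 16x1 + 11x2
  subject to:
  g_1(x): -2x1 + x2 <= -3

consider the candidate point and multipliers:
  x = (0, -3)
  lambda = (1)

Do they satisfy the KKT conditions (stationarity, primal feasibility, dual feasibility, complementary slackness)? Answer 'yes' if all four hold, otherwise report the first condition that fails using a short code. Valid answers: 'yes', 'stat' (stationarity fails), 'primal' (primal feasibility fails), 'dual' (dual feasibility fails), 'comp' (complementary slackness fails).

Gradient of f: grad f(x) = Q x + c = (4, -4)
Constraint values g_i(x) = a_i^T x - b_i:
  g_1((0, -3)) = 0
Stationarity residual: grad f(x) + sum_i lambda_i a_i = (2, -3)
  -> stationarity FAILS
Primal feasibility (all g_i <= 0): OK
Dual feasibility (all lambda_i >= 0): OK
Complementary slackness (lambda_i * g_i(x) = 0 for all i): OK

Verdict: the first failing condition is stationarity -> stat.

stat


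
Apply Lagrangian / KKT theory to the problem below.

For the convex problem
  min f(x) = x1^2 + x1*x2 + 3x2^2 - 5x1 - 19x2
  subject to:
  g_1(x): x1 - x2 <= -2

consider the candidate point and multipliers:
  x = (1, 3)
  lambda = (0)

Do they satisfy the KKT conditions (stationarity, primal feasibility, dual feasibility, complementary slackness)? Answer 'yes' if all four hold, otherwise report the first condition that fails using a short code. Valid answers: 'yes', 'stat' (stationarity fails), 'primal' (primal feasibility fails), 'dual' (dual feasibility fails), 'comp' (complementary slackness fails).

Gradient of f: grad f(x) = Q x + c = (0, 0)
Constraint values g_i(x) = a_i^T x - b_i:
  g_1((1, 3)) = 0
Stationarity residual: grad f(x) + sum_i lambda_i a_i = (0, 0)
  -> stationarity OK
Primal feasibility (all g_i <= 0): OK
Dual feasibility (all lambda_i >= 0): OK
Complementary slackness (lambda_i * g_i(x) = 0 for all i): OK

Verdict: yes, KKT holds.

yes


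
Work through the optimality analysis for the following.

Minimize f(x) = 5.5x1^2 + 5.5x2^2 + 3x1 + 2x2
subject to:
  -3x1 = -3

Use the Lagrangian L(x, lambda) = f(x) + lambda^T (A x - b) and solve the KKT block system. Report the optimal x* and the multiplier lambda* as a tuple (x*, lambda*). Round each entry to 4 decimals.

Form the Lagrangian:
  L(x, lambda) = (1/2) x^T Q x + c^T x + lambda^T (A x - b)
Stationarity (grad_x L = 0): Q x + c + A^T lambda = 0.
Primal feasibility: A x = b.

This gives the KKT block system:
  [ Q   A^T ] [ x     ]   [-c ]
  [ A    0  ] [ lambda ] = [ b ]

Solving the linear system:
  x*      = (1, -0.1818)
  lambda* = (4.6667)
  f(x*)   = 8.3182

x* = (1, -0.1818), lambda* = (4.6667)
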